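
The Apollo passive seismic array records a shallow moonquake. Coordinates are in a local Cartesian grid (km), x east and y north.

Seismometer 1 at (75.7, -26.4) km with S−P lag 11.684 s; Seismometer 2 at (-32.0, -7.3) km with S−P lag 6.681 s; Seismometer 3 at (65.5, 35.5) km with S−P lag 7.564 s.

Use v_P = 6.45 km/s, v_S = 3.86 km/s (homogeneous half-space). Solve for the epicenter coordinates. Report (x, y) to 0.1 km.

x ≈ -5.5 km, y ≈ 51.2 km

Distance from S−P lag: d = Δt · v_P v_S / (v_P − v_S) = Δt · (6.45·3.86)/(6.45−3.86) ≈ 9.6127·Δt.
So d_Seismometer 1 = 112.32, d_Seismometer 2 = 64.22, d_Seismometer 3 = 72.71 km.
Circle about each station: (x − 75.7)² + (y + 26.4)² = 112.32²; (x + 32.0)² + (y + 7.3)² = 64.22²; (x − 65.5)² + (y − 35.5)² = 72.71².
Subtracting pairs of circle equations eliminates x²+y² and gives linear equations (the radical axes):
-215.4 x + 38.2 y = 3141.41
-20.4 x + 123.8 y = 6452.09
Solving the 2×2 system: x ≈ -5.5, y ≈ 51.2 km.
Check against Seismometer 1 (with the unrounded x, y): √((x − 75.7)²+(y + 26.4)²) = 112.33 ≈ 112.32 km. ✓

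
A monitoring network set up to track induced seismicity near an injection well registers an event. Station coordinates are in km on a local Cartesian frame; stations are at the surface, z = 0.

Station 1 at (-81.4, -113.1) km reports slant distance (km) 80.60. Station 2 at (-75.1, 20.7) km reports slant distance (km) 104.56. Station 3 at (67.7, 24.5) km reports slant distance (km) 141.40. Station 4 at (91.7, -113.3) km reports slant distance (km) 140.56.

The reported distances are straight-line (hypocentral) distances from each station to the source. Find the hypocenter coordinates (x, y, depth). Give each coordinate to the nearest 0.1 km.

x ≈ -33.1 km, y ≈ -64.9 km, depth ≈ 42.9 km

Each station gives a sphere (x−x_i)² + (y−y_i)² + z² = d_i² (stations at z=0).
Subtracting the Station 1 sphere from Station 2 and Station 3: z² cancels, leaving linear equations in x and y:
12.6 x + 267.6 y = -17785.50
298.2 x + 275.2 y = -27731.63
Solving: x ≈ -33.098, y ≈ -64.905 km (keep extra digits for the depth step; rounded: -33.1, -64.9).
Then from the Station 1 sphere: z² = 80.60² − (x + 81.4)² − (y + 113.1)² with x = -33.098, y = -64.905, so z ≈ 42.901 ≈ 42.9 km.
Check against Station 4 (with the unrounded solution): distance 140.56 ≈ 140.56 km. ✓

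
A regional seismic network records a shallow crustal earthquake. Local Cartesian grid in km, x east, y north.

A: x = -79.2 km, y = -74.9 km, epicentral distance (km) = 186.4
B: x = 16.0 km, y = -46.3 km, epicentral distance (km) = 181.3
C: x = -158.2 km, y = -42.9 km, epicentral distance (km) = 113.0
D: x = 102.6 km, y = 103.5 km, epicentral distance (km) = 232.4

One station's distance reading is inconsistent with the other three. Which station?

Solve using three stations at a time. Using B, C, D (subtract circle equations pairwise → linear system) gives (x, y) ≈ (-126.6, 65.5).
Distances from that point to each station vs reported:
  A: calculated 148.2 vs reported 186.4 → residual 38.2 km
  B: calculated 181.3 vs reported 181.3 → residual 0.0 km
  C: calculated 112.9 vs reported 113.0 → residual 0.1 km
  D: calculated 232.4 vs reported 232.4 → residual 0.0 km
B, C, D are mutually consistent (residuals ≈ 0); A is off by 38.2 km.

A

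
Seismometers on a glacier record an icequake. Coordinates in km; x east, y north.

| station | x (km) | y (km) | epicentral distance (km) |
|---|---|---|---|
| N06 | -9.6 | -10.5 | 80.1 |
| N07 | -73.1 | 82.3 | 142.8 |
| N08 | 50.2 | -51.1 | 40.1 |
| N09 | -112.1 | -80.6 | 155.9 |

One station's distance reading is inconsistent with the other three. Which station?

Solve using three stations at a time. Using N07, N08, N09 (subtract circle equations pairwise → linear system) gives (x, y) ≈ (30.0, -16.5).
Distances from that point to each station vs reported:
  N06: calculated 40.1 vs reported 80.1 → residual 40.0 km
  N07: calculated 142.8 vs reported 142.8 → residual 0.0 km
  N08: calculated 40.1 vs reported 40.1 → residual 0.0 km
  N09: calculated 155.9 vs reported 155.9 → residual 0.0 km
N07, N08, N09 are mutually consistent (residuals ≈ 0); N06 is off by 40.0 km.

N06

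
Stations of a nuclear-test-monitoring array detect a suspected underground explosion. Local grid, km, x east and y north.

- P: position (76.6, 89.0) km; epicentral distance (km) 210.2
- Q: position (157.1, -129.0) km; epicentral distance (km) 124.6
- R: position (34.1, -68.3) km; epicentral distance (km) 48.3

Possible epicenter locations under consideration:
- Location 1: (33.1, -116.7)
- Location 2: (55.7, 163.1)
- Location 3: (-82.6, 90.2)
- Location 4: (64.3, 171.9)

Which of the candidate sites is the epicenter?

Location 1

For each candidate, compare |candidate − station| to the reported distance:
Location 1: residuals P 0.0, Q 0.0, R 0.1 → max 0.1 km
Location 2: residuals P 133.2, Q 184.6, R 184.1 → max 184.6 km
Location 3: residuals P 51.0, Q 200.2, R 148.5 → max 200.2 km
Location 4: residuals P 126.4, Q 190.3, R 193.8 → max 193.8 km
Only Location 1 has all residuals ≈ 0.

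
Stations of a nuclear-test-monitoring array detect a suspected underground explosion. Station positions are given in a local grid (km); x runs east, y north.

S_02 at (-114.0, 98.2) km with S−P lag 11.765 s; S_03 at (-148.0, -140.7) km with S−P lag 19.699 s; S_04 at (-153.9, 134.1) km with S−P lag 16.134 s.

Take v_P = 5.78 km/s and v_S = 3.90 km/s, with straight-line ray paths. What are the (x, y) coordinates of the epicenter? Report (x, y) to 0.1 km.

Distance from S−P lag: d = Δt · v_P v_S / (v_P − v_S) = Δt · (5.78·3.90)/(5.78−3.90) ≈ 11.9904·Δt.
So d_S_02 = 141.07, d_S_03 = 236.20, d_S_04 = 193.45 km.
Circle about each station: (x + 114.0)² + (y − 98.2)² = 141.07²; (x + 148.0)² + (y + 140.7)² = 236.20²; (x + 153.9)² + (y − 134.1)² = 193.45².
Subtracting the S_02 equation from the S_03 and S_04 equations removes the quadratic terms:
-68.0 x − 477.8 y = -16828.45
-79.8 x + 71.8 y = 1506.62
Solving the 2×2 system: x ≈ 11.4, y ≈ 33.6 km.
Check against S_02 (with the unrounded x, y): √((x + 114.0)²+(y − 98.2)²) = 141.02 ≈ 141.07 km. ✓

x ≈ 11.4 km, y ≈ 33.6 km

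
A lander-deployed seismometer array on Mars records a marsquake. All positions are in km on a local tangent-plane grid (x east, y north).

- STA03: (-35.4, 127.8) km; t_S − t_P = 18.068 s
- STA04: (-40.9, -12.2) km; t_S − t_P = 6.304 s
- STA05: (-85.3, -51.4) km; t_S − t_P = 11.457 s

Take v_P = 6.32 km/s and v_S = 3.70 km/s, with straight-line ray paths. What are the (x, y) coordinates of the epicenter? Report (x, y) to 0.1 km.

Distance from S−P lag: d = Δt · v_P v_S / (v_P − v_S) = Δt · (6.32·3.70)/(6.32−3.70) ≈ 8.9252·Δt.
So d_STA03 = 161.26, d_STA04 = 56.26, d_STA05 = 102.26 km.
Circle about each station: (x + 35.4)² + (y − 127.8)² = 161.26²; (x + 40.9)² + (y + 12.2)² = 56.26²; (x + 85.3)² + (y + 51.4)² = 102.26².
Subtracting pairs of circle equations eliminates x²+y² and gives linear equations (the radical axes):
-11.0 x − 280.0 y = 7075.25
-99.8 x − 358.4 y = 7879.73
Solving the 2×2 system: x ≈ 13.7, y ≈ -25.8 km.

13.7 km east, -25.8 km north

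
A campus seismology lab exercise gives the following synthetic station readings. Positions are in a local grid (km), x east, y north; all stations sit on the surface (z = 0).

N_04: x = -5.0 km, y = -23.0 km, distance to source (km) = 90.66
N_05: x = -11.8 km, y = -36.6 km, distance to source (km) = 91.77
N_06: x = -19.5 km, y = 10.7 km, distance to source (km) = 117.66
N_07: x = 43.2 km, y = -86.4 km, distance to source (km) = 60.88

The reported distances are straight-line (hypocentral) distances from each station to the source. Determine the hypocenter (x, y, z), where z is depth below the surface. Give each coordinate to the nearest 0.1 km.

Each station gives a sphere (x−x_i)² + (y−y_i)² + z² = d_i² (stations at z=0).
Subtracting the N_04 sphere from N_05 and N_06: z² cancels, leaving linear equations in x and y:
-13.6 x − 27.2 y = 722.30
-29.0 x + 67.4 y = -5683.90
Solving: x ≈ 62.106, y ≈ -57.608 km (keep extra digits for the depth step; rounded: 62.1, -57.6).
Then from the N_04 sphere: z² = 90.66² − (x + 5.0)² − (y + 23.0)² with x = 62.106, y = -57.608, so z ≈ 50.183 ≈ 50.2 km.
Check against N_07 (with the unrounded solution): distance 60.87 ≈ 60.88 km. ✓

(62.1, -57.6, 50.2)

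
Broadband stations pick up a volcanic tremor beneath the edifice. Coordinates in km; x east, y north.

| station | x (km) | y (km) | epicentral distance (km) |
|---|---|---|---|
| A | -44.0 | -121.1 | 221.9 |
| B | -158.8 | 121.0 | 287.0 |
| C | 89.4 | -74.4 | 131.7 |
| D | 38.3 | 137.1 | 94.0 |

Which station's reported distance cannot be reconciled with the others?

B

Solve using three stations at a time. Using A, C, D (subtract circle equations pairwise → linear system) gives (x, y) ≈ (88.0, 57.3).
Distances from that point to each station vs reported:
  A: calculated 221.9 vs reported 221.9 → residual 0.0 km
  B: calculated 254.9 vs reported 287.0 → residual 32.1 km
  C: calculated 131.7 vs reported 131.7 → residual 0.0 km
  D: calculated 94.0 vs reported 94.0 → residual 0.0 km
A, C, D are mutually consistent (residuals ≈ 0); B is off by 32.1 km.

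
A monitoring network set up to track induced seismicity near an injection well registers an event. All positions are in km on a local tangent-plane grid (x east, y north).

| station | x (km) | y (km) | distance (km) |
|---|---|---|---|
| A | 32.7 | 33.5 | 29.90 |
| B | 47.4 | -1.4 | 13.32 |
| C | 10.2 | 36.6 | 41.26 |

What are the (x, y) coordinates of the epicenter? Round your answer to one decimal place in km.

(35.1, 3.7)

Circle about each station: (x − 32.7)² + (y − 33.5)² = 29.90²; (x − 47.4)² + (y + 1.4)² = 13.32²; (x − 10.2)² + (y − 36.6)² = 41.26².
Subtracting pairs of circle equations eliminates x²+y² and gives linear equations (the radical axes):
29.4 x − 69.8 y = 773.77
-45.0 x + 6.2 y = -1556.32
Solving the 2×2 system: x ≈ 35.1, y ≈ 3.7 km.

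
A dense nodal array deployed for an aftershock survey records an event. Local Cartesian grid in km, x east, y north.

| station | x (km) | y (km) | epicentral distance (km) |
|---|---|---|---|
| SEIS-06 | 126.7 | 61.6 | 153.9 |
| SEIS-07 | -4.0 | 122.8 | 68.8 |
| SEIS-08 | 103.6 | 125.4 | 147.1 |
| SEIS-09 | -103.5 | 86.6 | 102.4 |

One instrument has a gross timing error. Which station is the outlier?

SEIS-09

Solve using three stations at a time. Using SEIS-06, SEIS-07, SEIS-08 (subtract circle equations pairwise → linear system) gives (x, y) ≈ (-27.2, 58.0).
Distances from that point to each station vs reported:
  SEIS-06: calculated 153.9 vs reported 153.9 → residual 0.0 km
  SEIS-07: calculated 68.8 vs reported 68.8 → residual 0.0 km
  SEIS-08: calculated 147.1 vs reported 147.1 → residual 0.0 km
  SEIS-09: calculated 81.5 vs reported 102.4 → residual 20.9 km
SEIS-06, SEIS-07, SEIS-08 are mutually consistent (residuals ≈ 0); SEIS-09 is off by 20.9 km.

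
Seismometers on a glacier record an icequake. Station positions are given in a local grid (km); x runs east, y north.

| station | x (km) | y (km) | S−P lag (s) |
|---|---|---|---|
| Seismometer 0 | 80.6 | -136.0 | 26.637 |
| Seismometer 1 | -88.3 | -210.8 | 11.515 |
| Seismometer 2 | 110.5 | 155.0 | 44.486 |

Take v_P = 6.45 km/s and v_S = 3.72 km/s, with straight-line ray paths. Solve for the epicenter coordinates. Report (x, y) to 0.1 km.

Distance from S−P lag: d = Δt · v_P v_S / (v_P − v_S) = Δt · (6.45·3.72)/(6.45−3.72) ≈ 8.7890·Δt.
So d_Seismometer 0 = 234.11, d_Seismometer 1 = 101.21, d_Seismometer 2 = 390.99 km.
Circle about each station: (x − 80.6)² + (y + 136.0)² = 234.11²; (x + 88.3)² + (y + 210.8)² = 101.21²; (x − 110.5)² + (y − 155.0)² = 390.99².
Subtracting pairs of circle equations eliminates x²+y² and gives linear equations (the radical axes):
-337.8 x − 149.6 y = 71805.20
59.8 x + 582.0 y = -86822.80
Solving the 2×2 system: x ≈ -153.5, y ≈ -133.4 km.
Check against Seismometer 0 (with the unrounded x, y): √((x − 80.6)²+(y + 136.0)²) = 234.10 ≈ 234.11 km. ✓

-153.5 km east, -133.4 km north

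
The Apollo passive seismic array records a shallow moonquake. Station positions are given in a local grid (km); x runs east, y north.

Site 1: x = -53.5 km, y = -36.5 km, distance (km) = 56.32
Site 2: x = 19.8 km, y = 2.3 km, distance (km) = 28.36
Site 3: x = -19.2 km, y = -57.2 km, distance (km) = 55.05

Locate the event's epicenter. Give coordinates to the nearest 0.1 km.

Circle about each station: (x + 53.5)² + (y + 36.5)² = 56.32²; (x − 19.8)² + (y − 2.3)² = 28.36²; (x + 19.2)² + (y + 57.2)² = 55.05².
Subtracting pairs of circle equations eliminates x²+y² and gives linear equations (the radical axes):
146.6 x + 77.6 y = -1429.52
68.6 x − 41.4 y = -412.58
Solving the 2×2 system: x ≈ -8.0, y ≈ -3.3 km.

-8.0 km east, -3.3 km north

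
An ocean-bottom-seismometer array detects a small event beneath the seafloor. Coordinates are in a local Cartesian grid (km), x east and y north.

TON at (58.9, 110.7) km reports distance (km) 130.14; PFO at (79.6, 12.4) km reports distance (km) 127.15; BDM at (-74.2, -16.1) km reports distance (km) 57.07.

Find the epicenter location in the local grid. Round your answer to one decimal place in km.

x ≈ -45.8 km, y ≈ 33.4 km

Circle about each station: (x − 58.9)² + (y − 110.7)² = 130.14²; (x − 79.6)² + (y − 12.4)² = 127.15²; (x + 74.2)² + (y + 16.1)² = 57.07².
Subtracting pairs of circle equations eliminates x²+y² and gives linear equations (the radical axes):
41.4 x − 196.6 y = -8464.48
-266.2 x − 253.6 y = 3720.58
Solving the 2×2 system: x ≈ -45.8, y ≈ 33.4 km.
Check against TON (with the unrounded x, y): √((x − 58.9)²+(y − 110.7)²) = 130.14 ≈ 130.14 km. ✓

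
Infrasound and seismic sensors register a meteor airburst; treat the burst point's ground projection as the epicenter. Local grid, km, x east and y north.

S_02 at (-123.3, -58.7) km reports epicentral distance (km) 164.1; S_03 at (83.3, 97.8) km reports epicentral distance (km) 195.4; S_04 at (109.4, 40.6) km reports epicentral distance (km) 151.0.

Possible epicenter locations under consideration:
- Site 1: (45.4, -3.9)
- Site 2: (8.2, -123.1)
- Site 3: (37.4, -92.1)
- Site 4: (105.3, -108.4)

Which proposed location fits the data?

For each candidate, compare |candidate − station| to the reported distance:
Site 1: residuals S_02 13.3, S_03 86.9, S_04 73.0 → max 86.9 km
Site 2: residuals S_02 17.7, S_03 37.9, S_04 41.5 → max 41.5 km
Site 3: residuals S_02 0.0, S_03 0.0, S_04 0.0 → max 0.0 km
Site 4: residuals S_02 69.8, S_03 12.0, S_04 1.9 → max 69.8 km
Only Site 3 has all residuals ≈ 0.

Site 3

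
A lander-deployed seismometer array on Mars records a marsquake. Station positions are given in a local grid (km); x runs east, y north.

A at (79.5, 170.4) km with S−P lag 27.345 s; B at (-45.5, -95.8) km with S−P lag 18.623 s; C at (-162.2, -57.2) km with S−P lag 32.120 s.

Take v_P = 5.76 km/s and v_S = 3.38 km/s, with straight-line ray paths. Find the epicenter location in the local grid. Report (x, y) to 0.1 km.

Distance from S−P lag: d = Δt · v_P v_S / (v_P − v_S) = Δt · (5.76·3.38)/(5.76−3.38) ≈ 8.1802·Δt.
So d_A = 223.69, d_B = 152.34, d_C = 262.75 km.
Circle about each station: (x − 79.5)² + (y − 170.4)² = 223.69²; (x + 45.5)² + (y + 95.8)² = 152.34²; (x + 162.2)² + (y + 57.2)² = 262.75².
Subtracting pairs of circle equations eliminates x²+y² and gives linear equations (the radical axes):
-250.0 x − 532.4 y = 2721.22
-483.4 x − 455.2 y = -24776.08
Solving the 2×2 system: x ≈ 100.5, y ≈ -52.3 km.

x ≈ 100.5 km, y ≈ -52.3 km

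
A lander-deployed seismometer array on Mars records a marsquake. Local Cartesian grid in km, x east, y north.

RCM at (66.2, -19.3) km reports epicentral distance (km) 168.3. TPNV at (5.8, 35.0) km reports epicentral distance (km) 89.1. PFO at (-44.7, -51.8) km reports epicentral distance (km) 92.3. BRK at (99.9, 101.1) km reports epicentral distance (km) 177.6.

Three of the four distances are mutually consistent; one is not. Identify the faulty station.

Solve using three stations at a time. Using RCM, TPNV, BRK (subtract circle equations pairwise → linear system) gives (x, y) ≈ (-75.2, 71.8).
Distances from that point to each station vs reported:
  RCM: calculated 168.3 vs reported 168.3 → residual 0.0 km
  TPNV: calculated 89.0 vs reported 89.1 → residual 0.1 km
  PFO: calculated 127.4 vs reported 92.3 → residual 35.1 km
  BRK: calculated 177.6 vs reported 177.6 → residual 0.0 km
RCM, TPNV, BRK are mutually consistent (residuals ≈ 0); PFO is off by 35.1 km.

PFO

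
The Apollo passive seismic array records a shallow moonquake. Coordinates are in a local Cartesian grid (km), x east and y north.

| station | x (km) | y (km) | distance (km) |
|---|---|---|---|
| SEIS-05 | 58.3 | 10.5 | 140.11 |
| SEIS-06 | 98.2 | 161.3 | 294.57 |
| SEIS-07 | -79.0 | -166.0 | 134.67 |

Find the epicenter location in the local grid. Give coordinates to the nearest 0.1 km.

(50.6, -129.4)

Circle about each station: (x − 58.3)² + (y − 10.5)² = 140.11²; (x − 98.2)² + (y − 161.3)² = 294.57²; (x + 79.0)² + (y + 166.0)² = 134.67².
Subtracting pairs of circle equations eliminates x²+y² and gives linear equations (the radical axes):
79.8 x + 301.6 y = -34988.88
-274.6 x − 353.0 y = 31782.66
Solving the 2×2 system: x ≈ 50.6, y ≈ -129.4 km.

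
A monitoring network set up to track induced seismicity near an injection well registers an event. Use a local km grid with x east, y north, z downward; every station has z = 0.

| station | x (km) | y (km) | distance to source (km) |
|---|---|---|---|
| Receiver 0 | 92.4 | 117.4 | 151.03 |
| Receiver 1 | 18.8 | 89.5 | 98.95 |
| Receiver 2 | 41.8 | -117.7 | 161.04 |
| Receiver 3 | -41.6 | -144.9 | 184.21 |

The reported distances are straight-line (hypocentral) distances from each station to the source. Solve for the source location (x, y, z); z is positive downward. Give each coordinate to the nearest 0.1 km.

x ≈ -1.7 km, y ≈ 21.3 km, depth ≈ 68.7 km

Each station gives a sphere (x−x_i)² + (y−y_i)² + z² = d_i² (stations at z=0).
Subtracting the Receiver 0 sphere from Receiver 1 and Receiver 2: z² cancels, leaving linear equations in x and y:
-147.2 x − 55.8 y = -937.87
-101.2 x − 470.2 y = -9843.81
Solving: x ≈ -1.704, y ≈ 21.302 km (keep extra digits for the depth step; rounded: -1.7, 21.3).
Then from the Receiver 0 sphere: z² = 151.03² − (x − 92.4)² − (y − 117.4)² with x = -1.704, y = 21.302, so z ≈ 68.700 ≈ 68.7 km.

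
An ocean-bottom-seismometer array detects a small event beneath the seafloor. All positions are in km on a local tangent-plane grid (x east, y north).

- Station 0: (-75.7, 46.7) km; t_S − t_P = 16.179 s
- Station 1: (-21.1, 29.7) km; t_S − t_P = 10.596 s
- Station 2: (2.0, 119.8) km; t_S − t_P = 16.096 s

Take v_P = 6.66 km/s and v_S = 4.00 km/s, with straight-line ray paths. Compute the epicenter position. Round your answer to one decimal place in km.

Distance from S−P lag: d = Δt · v_P v_S / (v_P − v_S) = Δt · (6.66·4.00)/(6.66−4.00) ≈ 10.0150·Δt.
So d_Station 0 = 162.03, d_Station 1 = 106.12, d_Station 2 = 161.20 km.
Circle about each station: (x + 75.7)² + (y − 46.7)² = 162.03²; (x + 21.1)² + (y − 29.7)² = 106.12²; (x − 2.0)² + (y − 119.8)² = 161.20².
Subtracting pairs of circle equations eliminates x²+y² and gives linear equations (the radical axes):
109.2 x − 34.0 y = 8408.19
155.4 x + 146.2 y = 6712.94
Solving the 2×2 system: x ≈ 68.6, y ≈ -27.0 km.
Check against Station 0 (with the unrounded x, y): √((x + 75.7)²+(y − 46.7)²) = 162.02 ≈ 162.03 km. ✓

68.6 km east, -27.0 km north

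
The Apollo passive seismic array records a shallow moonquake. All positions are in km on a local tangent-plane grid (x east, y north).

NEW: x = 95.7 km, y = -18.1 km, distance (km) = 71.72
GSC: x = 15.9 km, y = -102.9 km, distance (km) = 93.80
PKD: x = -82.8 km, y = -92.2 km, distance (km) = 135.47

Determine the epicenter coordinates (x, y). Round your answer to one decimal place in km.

Circle about each station: (x − 95.7)² + (y + 18.1)² = 71.72²; (x − 15.9)² + (y + 102.9)² = 93.80²; (x + 82.8)² + (y + 92.2)² = 135.47².
Subtracting the NEW equation from the GSC and PKD equations removes the quadratic terms:
-159.6 x − 169.6 y = -2299.56
-357.0 x − 148.2 y = -7337.78
Solving the 2×2 system: x ≈ 24.5, y ≈ -9.5 km.

(24.5, -9.5)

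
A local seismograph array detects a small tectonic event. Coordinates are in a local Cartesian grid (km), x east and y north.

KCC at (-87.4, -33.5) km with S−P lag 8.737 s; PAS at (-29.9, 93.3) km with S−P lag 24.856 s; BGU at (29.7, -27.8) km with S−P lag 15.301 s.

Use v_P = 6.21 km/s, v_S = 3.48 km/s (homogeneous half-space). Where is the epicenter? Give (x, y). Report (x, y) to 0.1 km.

Distance from S−P lag: d = Δt · v_P v_S / (v_P − v_S) = Δt · (6.21·3.48)/(6.21−3.48) ≈ 7.9160·Δt.
So d_KCC = 69.16, d_PAS = 196.76, d_BGU = 121.12 km.
Circle about each station: (x + 87.4)² + (y + 33.5)² = 69.16²; (x + 29.9)² + (y − 93.3)² = 196.76²; (x − 29.7)² + (y + 27.8)² = 121.12².
Subtracting the KCC equation from the PAS and BGU equations removes the quadratic terms:
115.0 x + 253.6 y = -33093.50
234.2 x + 11.4 y = -16993.03
Solving the 2×2 system: x ≈ -67.7, y ≈ -99.8 km.

(-67.7, -99.8)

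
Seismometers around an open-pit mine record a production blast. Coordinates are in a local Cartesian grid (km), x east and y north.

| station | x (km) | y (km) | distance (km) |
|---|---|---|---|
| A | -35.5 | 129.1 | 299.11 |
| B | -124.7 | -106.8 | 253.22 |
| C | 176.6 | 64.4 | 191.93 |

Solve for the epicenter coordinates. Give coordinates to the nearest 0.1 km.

(128.1, -121.3)

Circle about each station: (x + 35.5)² + (y − 129.1)² = 299.11²; (x + 124.7)² + (y + 106.8)² = 253.22²; (x − 176.6)² + (y − 64.4)² = 191.93².
Subtracting the A equation from the B and C equations removes the quadratic terms:
-178.4 x − 471.8 y = 34375.69
424.2 x − 129.4 y = 70037.53
Solving the 2×2 system: x ≈ 128.1, y ≈ -121.3 km.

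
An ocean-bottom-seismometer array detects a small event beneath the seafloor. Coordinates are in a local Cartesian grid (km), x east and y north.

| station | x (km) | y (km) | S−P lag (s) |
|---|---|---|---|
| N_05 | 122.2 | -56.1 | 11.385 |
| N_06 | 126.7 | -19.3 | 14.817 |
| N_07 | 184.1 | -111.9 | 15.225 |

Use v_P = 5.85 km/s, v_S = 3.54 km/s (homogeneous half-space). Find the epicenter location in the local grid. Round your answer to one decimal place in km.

Distance from S−P lag: d = Δt · v_P v_S / (v_P − v_S) = Δt · (5.85·3.54)/(5.85−3.54) ≈ 8.9649·Δt.
So d_N_05 = 102.07, d_N_06 = 132.83, d_N_07 = 136.49 km.
Circle about each station: (x − 122.2)² + (y + 56.1)² = 102.07²; (x − 126.7)² + (y + 19.3)² = 132.83²; (x − 184.1)² + (y + 111.9)² = 136.49².
Subtracting pairs of circle equations eliminates x²+y² and gives linear equations (the radical axes):
9.0 x + 73.6 y = -8880.19
123.8 x − 111.6 y = 20123.13
Solving the 2×2 system: x ≈ 48.4, y ≈ -126.6 km.

48.4 km east, -126.6 km north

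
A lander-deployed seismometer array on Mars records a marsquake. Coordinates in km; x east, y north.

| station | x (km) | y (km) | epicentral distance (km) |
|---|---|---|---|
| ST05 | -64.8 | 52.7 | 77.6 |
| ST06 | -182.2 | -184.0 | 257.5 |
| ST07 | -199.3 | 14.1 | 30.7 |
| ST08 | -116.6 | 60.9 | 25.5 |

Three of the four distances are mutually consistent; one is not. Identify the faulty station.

ST07

Solve using three stations at a time. Using ST05, ST06, ST08 (subtract circle equations pairwise → linear system) gives (x, y) ≈ (-140.4, 70.1).
Distances from that point to each station vs reported:
  ST05: calculated 77.6 vs reported 77.6 → residual 0.0 km
  ST06: calculated 257.5 vs reported 257.5 → residual 0.0 km
  ST07: calculated 81.2 vs reported 30.7 → residual 50.5 km
  ST08: calculated 25.6 vs reported 25.5 → residual 0.1 km
ST05, ST06, ST08 are mutually consistent (residuals ≈ 0); ST07 is off by 50.5 km.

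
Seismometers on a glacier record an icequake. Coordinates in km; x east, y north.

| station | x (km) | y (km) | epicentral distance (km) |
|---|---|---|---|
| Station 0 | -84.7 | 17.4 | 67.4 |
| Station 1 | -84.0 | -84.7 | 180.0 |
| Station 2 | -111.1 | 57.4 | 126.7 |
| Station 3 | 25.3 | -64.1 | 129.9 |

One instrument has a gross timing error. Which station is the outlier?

Station 0

Solve using three stations at a time. Using Station 1, Station 2, Station 3 (subtract circle equations pairwise → linear system) gives (x, y) ≈ (15.3, 65.4).
Distances from that point to each station vs reported:
  Station 0: calculated 110.9 vs reported 67.4 → residual 43.5 km
  Station 1: calculated 180.0 vs reported 180.0 → residual 0.0 km
  Station 2: calculated 126.7 vs reported 126.7 → residual 0.0 km
  Station 3: calculated 129.9 vs reported 129.9 → residual 0.0 km
Station 1, Station 2, Station 3 are mutually consistent (residuals ≈ 0); Station 0 is off by 43.5 km.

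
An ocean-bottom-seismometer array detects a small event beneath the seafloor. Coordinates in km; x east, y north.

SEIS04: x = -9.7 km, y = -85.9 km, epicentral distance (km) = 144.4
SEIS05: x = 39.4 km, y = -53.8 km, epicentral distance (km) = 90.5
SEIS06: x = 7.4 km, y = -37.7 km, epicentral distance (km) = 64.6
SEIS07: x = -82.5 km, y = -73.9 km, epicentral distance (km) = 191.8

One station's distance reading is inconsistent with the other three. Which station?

Solve using three stations at a time. Using SEIS04, SEIS05, SEIS07 (subtract circle equations pairwise → linear system) gives (x, y) ≈ (80.9, 26.4).
Distances from that point to each station vs reported:
  SEIS04: calculated 144.3 vs reported 144.4 → residual 0.1 km
  SEIS05: calculated 90.3 vs reported 90.5 → residual 0.2 km
  SEIS06: calculated 97.5 vs reported 64.6 → residual 32.9 km
  SEIS07: calculated 191.7 vs reported 191.8 → residual 0.1 km
SEIS04, SEIS05, SEIS07 are mutually consistent (residuals ≈ 0); SEIS06 is off by 32.9 km.

SEIS06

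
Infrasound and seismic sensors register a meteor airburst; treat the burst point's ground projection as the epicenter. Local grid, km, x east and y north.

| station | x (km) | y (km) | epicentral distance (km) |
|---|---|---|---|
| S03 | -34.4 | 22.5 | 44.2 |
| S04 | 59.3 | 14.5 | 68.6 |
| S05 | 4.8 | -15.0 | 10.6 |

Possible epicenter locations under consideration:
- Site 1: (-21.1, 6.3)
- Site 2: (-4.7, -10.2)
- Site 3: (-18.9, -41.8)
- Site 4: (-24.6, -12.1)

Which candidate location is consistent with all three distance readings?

For each candidate, compare |candidate − station| to the reported distance:
Site 1: residuals S03 23.2, S04 12.2, S05 22.9 → max 23.2 km
Site 2: residuals S03 0.0, S04 0.0, S05 0.0 → max 0.0 km
Site 3: residuals S03 21.9, S04 27.8, S05 25.2 → max 27.8 km
Site 4: residuals S03 8.2, S04 19.4, S05 18.9 → max 19.4 km
Only Site 2 has all residuals ≈ 0.

Site 2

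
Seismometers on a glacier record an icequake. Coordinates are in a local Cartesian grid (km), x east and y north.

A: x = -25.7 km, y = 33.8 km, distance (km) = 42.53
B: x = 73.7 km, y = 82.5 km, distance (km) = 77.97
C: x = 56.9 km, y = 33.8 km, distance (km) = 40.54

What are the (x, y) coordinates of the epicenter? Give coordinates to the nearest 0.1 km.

Circle about each station: (x + 25.7)² + (y − 33.8)² = 42.53²; (x − 73.7)² + (y − 82.5)² = 77.97²; (x − 56.9)² + (y − 33.8)² = 40.54².
Subtracting the A equation from the B and C equations removes the quadratic terms:
198.8 x + 97.4 y = 6164.49
165.2 x + 0.0 y = 2742.43
Solving the 2×2 system: x ≈ 16.6, y ≈ 29.4 km.

x ≈ 16.6 km, y ≈ 29.4 km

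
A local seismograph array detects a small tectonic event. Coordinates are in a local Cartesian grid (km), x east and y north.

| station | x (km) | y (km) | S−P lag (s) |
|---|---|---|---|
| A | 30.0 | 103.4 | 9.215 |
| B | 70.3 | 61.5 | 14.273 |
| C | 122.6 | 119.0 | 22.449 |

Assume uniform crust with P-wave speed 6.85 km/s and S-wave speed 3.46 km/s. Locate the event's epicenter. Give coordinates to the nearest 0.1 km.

Distance from S−P lag: d = Δt · v_P v_S / (v_P − v_S) = Δt · (6.85·3.46)/(6.85−3.46) ≈ 6.9914·Δt.
So d_A = 64.43, d_B = 99.79, d_C = 156.95 km.
Circle about each station: (x − 30.0)² + (y − 103.4)² = 64.43²; (x − 70.3)² + (y − 61.5)² = 99.79²; (x − 122.6)² + (y − 119.0)² = 156.95².
Subtracting the A equation from the B and C equations removes the quadratic terms:
80.6 x − 83.8 y = -8674.04
185.2 x + 31.2 y = -2881.88
Solving the 2×2 system: x ≈ -28.4, y ≈ 76.2 km.

x ≈ -28.4 km, y ≈ 76.2 km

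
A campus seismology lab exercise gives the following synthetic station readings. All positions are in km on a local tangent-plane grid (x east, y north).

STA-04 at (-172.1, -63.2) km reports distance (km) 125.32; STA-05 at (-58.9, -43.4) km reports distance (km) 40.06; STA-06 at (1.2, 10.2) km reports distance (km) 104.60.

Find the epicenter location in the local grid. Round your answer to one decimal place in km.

Circle about each station: (x + 172.1)² + (y + 63.2)² = 125.32²; (x + 58.9)² + (y + 43.4)² = 40.06²; (x − 1.2)² + (y − 10.2)² = 104.60².
Subtracting the STA-04 equation from the STA-05 and STA-06 equations removes the quadratic terms:
226.4 x + 39.6 y = -14159.58
346.6 x + 146.8 y = -28743.23
Solving the 2×2 system: x ≈ -48.2, y ≈ -82.0 km.

x ≈ -48.2 km, y ≈ -82.0 km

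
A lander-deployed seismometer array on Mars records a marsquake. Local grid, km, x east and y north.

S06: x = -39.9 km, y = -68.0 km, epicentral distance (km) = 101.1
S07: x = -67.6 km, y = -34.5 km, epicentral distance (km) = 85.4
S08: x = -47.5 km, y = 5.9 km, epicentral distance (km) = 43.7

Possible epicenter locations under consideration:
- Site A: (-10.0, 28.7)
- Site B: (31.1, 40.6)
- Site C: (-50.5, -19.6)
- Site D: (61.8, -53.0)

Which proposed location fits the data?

Site A

For each candidate, compare |candidate − station| to the reported distance:
Site A: residuals S06 0.1, S07 0.1, S08 0.2 → max 0.2 km
Site B: residuals S06 28.6, S07 38.6, S08 42.2 → max 42.2 km
Site C: residuals S06 51.6, S07 62.7, S08 18.0 → max 62.7 km
Site D: residuals S06 1.7, S07 45.3, S08 80.5 → max 80.5 km
Only Site A has all residuals ≈ 0.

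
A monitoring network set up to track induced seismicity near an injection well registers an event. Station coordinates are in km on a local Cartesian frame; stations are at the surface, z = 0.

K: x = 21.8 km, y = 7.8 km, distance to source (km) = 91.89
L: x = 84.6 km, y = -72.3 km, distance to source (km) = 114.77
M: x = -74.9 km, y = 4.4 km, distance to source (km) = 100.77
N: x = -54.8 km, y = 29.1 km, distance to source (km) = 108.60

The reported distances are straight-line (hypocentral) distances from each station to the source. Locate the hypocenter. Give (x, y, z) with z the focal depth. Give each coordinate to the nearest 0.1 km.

Each station gives a sphere (x−x_i)² + (y−y_i)² + z² = d_i² (stations at z=0).
Subtracting the K sphere from L and M: z² cancels, leaving linear equations in x and y:
125.6 x − 160.2 y = 7119.99
-193.4 x − 6.8 y = 3382.47
Solving: x ≈ -15.500, y ≈ -56.596 km (keep extra digits for the depth step; rounded: -15.5, -56.6).
Then from the K sphere: z² = 91.89² − (x − 21.8)² − (y − 7.8)² with x = -15.500, y = -56.596, so z ≈ 53.904 ≈ 53.9 km.

x ≈ -15.5 km, y ≈ -56.6 km, depth ≈ 53.9 km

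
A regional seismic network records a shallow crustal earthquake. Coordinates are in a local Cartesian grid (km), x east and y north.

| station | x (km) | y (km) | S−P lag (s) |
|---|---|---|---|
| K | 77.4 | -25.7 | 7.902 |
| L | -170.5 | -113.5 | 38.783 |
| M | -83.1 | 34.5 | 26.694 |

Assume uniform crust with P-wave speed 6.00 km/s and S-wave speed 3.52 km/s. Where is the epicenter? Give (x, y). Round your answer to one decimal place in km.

(141.0, -3.7)

Distance from S−P lag: d = Δt · v_P v_S / (v_P − v_S) = Δt · (6.00·3.52)/(6.00−3.52) ≈ 8.5161·Δt.
So d_K = 67.29, d_L = 330.28, d_M = 227.33 km.
Circle about each station: (x − 77.4)² + (y + 25.7)² = 67.29²; (x + 170.5)² + (y + 113.5)² = 330.28²; (x + 83.1)² + (y − 34.5)² = 227.33².
Subtracting pairs of circle equations eliminates x²+y² and gives linear equations (the radical axes):
-495.8 x − 175.6 y = -69255.68
-321.0 x + 120.4 y = -45706.37
Solving the 2×2 system: x ≈ 141.0, y ≈ -3.7 km.
Check against K (with the unrounded x, y): √((x − 77.4)²+(y + 25.7)²) = 67.29 ≈ 67.29 km. ✓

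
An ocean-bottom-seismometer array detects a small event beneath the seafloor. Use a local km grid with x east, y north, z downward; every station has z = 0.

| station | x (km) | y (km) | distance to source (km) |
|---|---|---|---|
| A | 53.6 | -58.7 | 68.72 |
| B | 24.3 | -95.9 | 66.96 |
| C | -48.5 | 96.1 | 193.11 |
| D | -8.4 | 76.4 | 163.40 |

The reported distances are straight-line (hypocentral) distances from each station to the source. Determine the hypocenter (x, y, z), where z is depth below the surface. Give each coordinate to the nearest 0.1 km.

Each station gives a sphere (x−x_i)² + (y−y_i)² + z² = d_i² (stations at z=0).
Subtracting the A sphere from B and C: z² cancels, leaving linear equations in x and y:
-58.6 x − 74.4 y = 3707.45
-204.2 x + 309.6 y = -27300.22
Solving: x ≈ 26.498, y ≈ -70.702 km (keep extra digits for the depth step; rounded: 26.5, -70.7).
Then from the A sphere: z² = 68.72² − (x − 53.6)² − (y + 58.7)² with x = 26.498, y = -70.702, so z ≈ 61.999 ≈ 62.0 km.

(26.5, -70.7, 62.0)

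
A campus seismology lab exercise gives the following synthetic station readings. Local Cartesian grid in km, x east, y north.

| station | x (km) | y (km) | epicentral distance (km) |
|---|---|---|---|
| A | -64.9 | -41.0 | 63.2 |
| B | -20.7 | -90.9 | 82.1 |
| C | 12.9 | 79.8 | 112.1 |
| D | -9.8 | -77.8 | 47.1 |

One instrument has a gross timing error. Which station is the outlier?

B

Solve using three stations at a time. Using A, C, D (subtract circle equations pairwise → linear system) gives (x, y) ≈ (-2.4, -31.3).
Distances from that point to each station vs reported:
  A: calculated 63.2 vs reported 63.2 → residual 0.0 km
  B: calculated 62.4 vs reported 82.1 → residual 19.7 km
  C: calculated 112.1 vs reported 112.1 → residual 0.0 km
  D: calculated 47.1 vs reported 47.1 → residual 0.0 km
A, C, D are mutually consistent (residuals ≈ 0); B is off by 19.7 km.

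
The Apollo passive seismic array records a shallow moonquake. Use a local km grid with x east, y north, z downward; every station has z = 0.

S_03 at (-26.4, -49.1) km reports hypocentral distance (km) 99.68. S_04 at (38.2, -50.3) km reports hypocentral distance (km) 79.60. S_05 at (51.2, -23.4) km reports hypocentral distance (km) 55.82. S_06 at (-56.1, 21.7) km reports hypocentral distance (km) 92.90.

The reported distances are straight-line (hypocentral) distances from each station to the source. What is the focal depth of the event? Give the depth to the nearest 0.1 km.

depth ≈ 16.1 km

Each station gives a sphere (x−x_i)² + (y−y_i)² + z² = d_i² (stations at z=0).
Subtracting the S_03 sphere from S_04 and S_05: z² cancels, leaving linear equations in x and y:
129.2 x − 2.4 y = 4481.50
155.2 x + 51.4 y = 6881.46
Solving: x ≈ 35.199, y ≈ 27.598 km (keep extra digits for the depth step; rounded: 35.2, 27.6).
Then from the S_03 sphere: z² = 99.68² − (x + 26.4)² − (y + 49.1)² with x = 35.199, y = 27.598, so z ≈ 16.096 ≈ 16.1 km.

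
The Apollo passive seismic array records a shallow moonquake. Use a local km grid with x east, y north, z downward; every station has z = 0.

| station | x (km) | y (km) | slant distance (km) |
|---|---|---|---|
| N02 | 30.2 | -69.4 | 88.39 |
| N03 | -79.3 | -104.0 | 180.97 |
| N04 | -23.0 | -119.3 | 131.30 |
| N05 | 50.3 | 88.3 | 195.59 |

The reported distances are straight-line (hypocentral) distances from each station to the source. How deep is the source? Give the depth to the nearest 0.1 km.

Each station gives a sphere (x−x_i)² + (y−y_i)² + z² = d_i² (stations at z=0).
Subtracting the N02 sphere from N03 and N04: z² cancels, leaving linear equations in x and y:
-219.0 x − 69.2 y = -13561.26
-106.4 x − 99.8 y = -393.81
Solving: x ≈ 91.502, y ≈ -93.607 km (keep extra digits for the depth step; rounded: 91.5, -93.6).
Then from the N02 sphere: z² = 88.39² − (x − 30.2)² − (y + 69.4)² with x = 91.502, y = -93.607, so z ≈ 58.897 ≈ 58.9 km.

depth ≈ 58.9 km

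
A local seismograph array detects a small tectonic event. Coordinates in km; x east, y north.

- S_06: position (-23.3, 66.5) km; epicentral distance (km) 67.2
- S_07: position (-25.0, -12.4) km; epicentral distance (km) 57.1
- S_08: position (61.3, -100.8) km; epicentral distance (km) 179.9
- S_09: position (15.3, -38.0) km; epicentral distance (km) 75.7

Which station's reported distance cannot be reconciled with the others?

Solve using three stations at a time. Using S_06, S_07, S_08 (subtract circle equations pairwise → linear system) gives (x, y) ≈ (-71.9, 20.1).
Distances from that point to each station vs reported:
  S_06: calculated 67.2 vs reported 67.2 → residual 0.0 km
  S_07: calculated 57.1 vs reported 57.1 → residual 0.0 km
  S_08: calculated 179.9 vs reported 179.9 → residual 0.0 km
  S_09: calculated 104.8 vs reported 75.7 → residual 29.1 km
S_06, S_07, S_08 are mutually consistent (residuals ≈ 0); S_09 is off by 29.1 km.

S_09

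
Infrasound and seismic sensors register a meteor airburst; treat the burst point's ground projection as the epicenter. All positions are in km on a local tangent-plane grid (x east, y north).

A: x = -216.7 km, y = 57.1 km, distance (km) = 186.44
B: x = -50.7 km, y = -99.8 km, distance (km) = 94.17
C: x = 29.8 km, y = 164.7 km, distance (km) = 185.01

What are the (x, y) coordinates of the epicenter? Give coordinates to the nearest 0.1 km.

(-41.3, -6.1)

Circle about each station: (x + 216.7)² + (y − 57.1)² = 186.44²; (x + 50.7)² + (y + 99.8)² = 94.17²; (x − 29.8)² + (y − 164.7)² = 185.01².
Subtracting pairs of circle equations eliminates x²+y² and gives linear equations (the radical axes):
332.0 x − 313.8 y = -11796.89
493.0 x + 215.2 y = -21674.00
Solving the 2×2 system: x ≈ -41.3, y ≈ -6.1 km.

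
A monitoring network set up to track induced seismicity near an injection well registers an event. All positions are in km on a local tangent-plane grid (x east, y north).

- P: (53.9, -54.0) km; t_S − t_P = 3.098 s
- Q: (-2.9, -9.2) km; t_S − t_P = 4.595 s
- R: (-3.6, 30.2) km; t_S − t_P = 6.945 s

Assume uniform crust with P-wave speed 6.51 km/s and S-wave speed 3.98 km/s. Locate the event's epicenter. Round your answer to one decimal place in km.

(41.5, -24.8)

Distance from S−P lag: d = Δt · v_P v_S / (v_P − v_S) = Δt · (6.51·3.98)/(6.51−3.98) ≈ 10.2410·Δt.
So d_P = 31.73, d_Q = 47.06, d_R = 71.12 km.
Circle about each station: (x − 53.9)² + (y + 54.0)² = 31.73²; (x + 2.9)² + (y + 9.2)² = 47.06²; (x + 3.6)² + (y − 30.2)² = 71.12².
Subtracting the P equation from the Q and R equations removes the quadratic terms:
-113.6 x + 89.6 y = -6936.01
-115.0 x + 168.4 y = -8947.47
Solving the 2×2 system: x ≈ 41.5, y ≈ -24.8 km.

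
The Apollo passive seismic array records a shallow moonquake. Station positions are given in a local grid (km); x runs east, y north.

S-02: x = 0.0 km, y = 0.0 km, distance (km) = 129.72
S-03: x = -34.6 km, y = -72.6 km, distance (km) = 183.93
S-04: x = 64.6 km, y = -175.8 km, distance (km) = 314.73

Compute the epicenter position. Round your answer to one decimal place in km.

(-72.9, 107.3)

Circle about each station: x² + y² = 129.72²; (x + 34.6)² + (y + 72.6)² = 183.93²; (x − 64.6)² + (y + 175.8)² = 314.73².
Subtracting the S-02 equation from the S-03 and S-04 equations removes the quadratic terms:
-69.2 x − 145.2 y = -10535.05
129.2 x − 351.6 y = -47148.89
Solving the 2×2 system: x ≈ -72.9, y ≈ 107.3 km.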